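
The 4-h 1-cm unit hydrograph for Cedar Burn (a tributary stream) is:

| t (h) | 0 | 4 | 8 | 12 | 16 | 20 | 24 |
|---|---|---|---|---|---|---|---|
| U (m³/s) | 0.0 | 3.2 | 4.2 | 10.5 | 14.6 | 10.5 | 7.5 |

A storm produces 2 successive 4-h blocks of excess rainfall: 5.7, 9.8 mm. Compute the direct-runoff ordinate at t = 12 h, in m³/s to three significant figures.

By discrete convolution, Q_j = Σ (P_i / 10 mm) · U_{j−i}.
At t = 12 h (j=3): Q = (5.7/10)·10.5 + (9.8/10)·4.2 = 10.1 m³/s.

Q ≈ 10.1 m³/s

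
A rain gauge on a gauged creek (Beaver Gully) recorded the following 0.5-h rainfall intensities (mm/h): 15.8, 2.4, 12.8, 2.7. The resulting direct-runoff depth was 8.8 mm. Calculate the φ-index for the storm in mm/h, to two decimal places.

Only the 2 blocks with intensity above φ contribute runoff: 15.8, 12.8 mm/h.
Σ(I−φ)·Δt = d  ⇒  (15.8+12.8 − 2φ)·0.5 = 8.8
φ = (28.60 − 8.8/0.5) / 2 = 5.50 mm/h.

φ ≈ 5.50 mm/h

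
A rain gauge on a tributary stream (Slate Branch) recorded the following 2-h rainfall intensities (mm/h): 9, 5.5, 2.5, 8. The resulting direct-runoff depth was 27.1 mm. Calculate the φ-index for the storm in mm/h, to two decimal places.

Only the 3 blocks with intensity above φ contribute runoff: 9, 5.5, 8 mm/h.
Σ(I−φ)·Δt = d  ⇒  (9+5.5+8 − 3φ)·2 = 27.1
φ = (22.50 − 27.1/2) / 3 = 2.98 mm/h.

φ ≈ 2.98 mm/h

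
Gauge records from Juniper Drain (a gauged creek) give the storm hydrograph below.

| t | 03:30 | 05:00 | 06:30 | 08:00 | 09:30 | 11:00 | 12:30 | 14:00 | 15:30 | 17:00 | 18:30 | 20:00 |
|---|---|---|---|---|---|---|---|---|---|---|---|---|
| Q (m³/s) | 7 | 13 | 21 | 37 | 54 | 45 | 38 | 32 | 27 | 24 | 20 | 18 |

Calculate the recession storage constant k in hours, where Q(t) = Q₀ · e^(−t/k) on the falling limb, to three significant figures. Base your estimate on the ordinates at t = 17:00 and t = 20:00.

On the falling limb, Q drops from 24 to 18 m³/s between t = 17:00 and t = 20:00 (Δt = 3 h).
k = −Δt / ln(Q₂/Q₁) = −3 / ln(18/24) = 10.4 h.

k ≈ 10.4 h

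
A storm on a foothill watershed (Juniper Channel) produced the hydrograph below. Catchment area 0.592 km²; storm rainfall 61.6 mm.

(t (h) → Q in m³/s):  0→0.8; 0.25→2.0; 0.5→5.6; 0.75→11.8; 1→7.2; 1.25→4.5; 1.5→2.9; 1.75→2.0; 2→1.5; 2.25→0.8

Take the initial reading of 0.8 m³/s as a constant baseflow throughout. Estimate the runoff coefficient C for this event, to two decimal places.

C ≈ 0.77

ΣQ_DR = 31.10 m³/s; V = ΣQ_DR·Δt = 27990 m³.
Runoff depth d = V / A = 47.28 mm.
C = d / P = 47.28 / 61.6 = 0.77.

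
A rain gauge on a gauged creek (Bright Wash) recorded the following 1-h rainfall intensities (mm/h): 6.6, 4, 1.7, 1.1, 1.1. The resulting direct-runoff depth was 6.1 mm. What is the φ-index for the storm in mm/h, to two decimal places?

φ ≈ 2.25 mm/h

Only the 2 blocks with intensity above φ contribute runoff: 6.6, 4 mm/h.
Σ(I−φ)·Δt = d  ⇒  (6.6+4 − 2φ)·1 = 6.1
φ = (10.60 − 6.1/1) / 2 = 2.25 mm/h.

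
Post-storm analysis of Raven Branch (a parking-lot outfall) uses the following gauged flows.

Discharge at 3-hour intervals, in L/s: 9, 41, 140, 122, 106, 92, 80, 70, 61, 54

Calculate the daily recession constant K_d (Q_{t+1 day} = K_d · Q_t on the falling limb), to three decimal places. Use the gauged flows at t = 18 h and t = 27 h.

K_d ≈ 0.351

Between t = 18 h and t = 27 h the flow falls from 80 to 54 L/s over 3×3 h = 9 h.
Per-interval ratio K = (54/80)^(1/3) = 0.8772; K_d = K^(24/3) = 0.351.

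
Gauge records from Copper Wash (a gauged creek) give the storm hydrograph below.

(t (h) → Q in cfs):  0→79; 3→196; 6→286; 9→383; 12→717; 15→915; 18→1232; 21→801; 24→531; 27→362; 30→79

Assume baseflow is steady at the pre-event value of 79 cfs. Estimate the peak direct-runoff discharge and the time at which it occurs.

Subtracting baseflow gives direct-runoff ordinates: 0.0, 117.0, 207.0, 304.0, 638.0, 836.0, 1153.0, 722.0, 452.0, 283.0, 0.0 cfs.
The maximum is 1153.0 cfs, occurring at the reading for t = 18 h.

Q_p = 1153.0 cfs at t = 18 h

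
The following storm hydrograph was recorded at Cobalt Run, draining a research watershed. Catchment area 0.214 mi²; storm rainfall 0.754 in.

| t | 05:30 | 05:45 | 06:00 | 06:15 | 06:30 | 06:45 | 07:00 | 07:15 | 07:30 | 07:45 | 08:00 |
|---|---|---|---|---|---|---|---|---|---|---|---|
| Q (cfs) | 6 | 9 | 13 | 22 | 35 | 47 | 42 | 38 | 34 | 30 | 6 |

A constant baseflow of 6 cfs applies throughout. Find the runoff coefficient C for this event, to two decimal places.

ΣQ_DR = 216.0 cfs; V = ΣQ_DR·Δt = 1.944 × 10^5 ft³.
Runoff depth d = V / A = 0.3910 in.
C = d / P = 0.3910 / 0.754 = 0.52.

C ≈ 0.52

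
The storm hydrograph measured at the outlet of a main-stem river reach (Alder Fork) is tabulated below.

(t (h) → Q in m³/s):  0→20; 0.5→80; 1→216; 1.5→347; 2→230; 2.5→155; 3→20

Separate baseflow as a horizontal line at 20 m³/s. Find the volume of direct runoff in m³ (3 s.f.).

V ≈ 1.67 × 10^6 m³

Direct-runoff ordinates (Q − Q_b): 0.0, 60.0, 196.0, 327.0, 210.0, 135.0, 0.0 m³/s.
ΣQ_DR = 928.0 m³/s.
With Δt = 0.5 h = 1800 s, V = ΣQ_DR · Δt = 928.0 × 1800 = 1.67 × 10^6 m³.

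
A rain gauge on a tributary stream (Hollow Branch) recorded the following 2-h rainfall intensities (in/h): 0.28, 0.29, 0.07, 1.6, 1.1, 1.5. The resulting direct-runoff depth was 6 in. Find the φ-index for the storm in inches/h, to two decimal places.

Only the 3 blocks with intensity above φ contribute runoff: 1.6, 1.1, 1.5 in/h.
Σ(I−φ)·Δt = d  ⇒  (1.6+1.1+1.5 − 3φ)·2 = 6
φ = (4.200 − 6/2) / 3 = 0.40 in/h.

φ ≈ 0.40 in/h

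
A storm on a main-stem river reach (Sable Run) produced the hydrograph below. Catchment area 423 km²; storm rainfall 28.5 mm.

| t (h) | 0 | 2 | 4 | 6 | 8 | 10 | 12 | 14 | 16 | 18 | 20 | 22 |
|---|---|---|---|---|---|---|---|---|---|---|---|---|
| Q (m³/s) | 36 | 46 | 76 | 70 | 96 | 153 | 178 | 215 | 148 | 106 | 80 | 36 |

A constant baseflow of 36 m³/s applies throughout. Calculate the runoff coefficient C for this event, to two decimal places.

ΣQ_DR = 808.0 m³/s; V = ΣQ_DR·Δt = 5.818 × 10^6 m³.
Runoff depth d = V / A = 13.75 mm.
C = d / P = 13.75 / 28.5 = 0.48.

C ≈ 0.48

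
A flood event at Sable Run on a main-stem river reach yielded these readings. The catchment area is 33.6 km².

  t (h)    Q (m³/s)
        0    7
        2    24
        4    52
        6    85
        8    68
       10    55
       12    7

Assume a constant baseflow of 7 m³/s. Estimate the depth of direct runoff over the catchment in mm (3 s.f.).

d ≈ 53.4 mm

Direct runoff: 0.0, 17.0, 45.0, 78.0, 61.0, 48.0, 0.0 m³/s; ΣQ_DR = 249.0 m³/s.
V = ΣQ_DR · Δt = 249.0 × 7200 s = 1.793 × 10^6 m³.
Over A = 33.6 km², depth = V / A = 53.4 mm.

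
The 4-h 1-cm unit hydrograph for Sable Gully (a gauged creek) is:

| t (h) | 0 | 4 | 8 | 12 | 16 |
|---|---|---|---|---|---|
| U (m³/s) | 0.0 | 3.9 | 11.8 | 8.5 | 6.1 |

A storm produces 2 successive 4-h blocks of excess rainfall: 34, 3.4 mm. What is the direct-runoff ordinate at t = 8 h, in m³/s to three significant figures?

By discrete convolution, Q_j = Σ (P_i / 10 mm) · U_{j−i}.
At t = 8 h (j=2): Q = (34/10)·11.8 + (3.4/10)·3.9 = 41.4 m³/s.

Q ≈ 41.4 m³/s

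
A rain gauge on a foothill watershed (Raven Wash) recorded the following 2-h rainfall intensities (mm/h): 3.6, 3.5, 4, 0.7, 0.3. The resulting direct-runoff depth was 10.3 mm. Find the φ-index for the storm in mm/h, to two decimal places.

Only the 3 blocks with intensity above φ contribute runoff: 3.6, 3.5, 4 mm/h.
Σ(I−φ)·Δt = d  ⇒  (3.6+3.5+4 − 3φ)·2 = 10.3
φ = (11.10 − 10.3/2) / 3 = 1.98 mm/h.

φ ≈ 1.98 mm/h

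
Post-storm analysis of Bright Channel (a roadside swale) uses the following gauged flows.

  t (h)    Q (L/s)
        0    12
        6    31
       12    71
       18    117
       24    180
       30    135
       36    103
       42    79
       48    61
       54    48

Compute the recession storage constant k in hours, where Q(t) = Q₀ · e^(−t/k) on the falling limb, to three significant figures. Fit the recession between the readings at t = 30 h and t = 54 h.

On the falling limb, Q drops from 135 to 48 L/s between t = 30 h and t = 54 h (Δt = 24 h).
k = −Δt / ln(Q₂/Q₁) = −24 / ln(48/135) = 23.2 h.

k ≈ 23.2 h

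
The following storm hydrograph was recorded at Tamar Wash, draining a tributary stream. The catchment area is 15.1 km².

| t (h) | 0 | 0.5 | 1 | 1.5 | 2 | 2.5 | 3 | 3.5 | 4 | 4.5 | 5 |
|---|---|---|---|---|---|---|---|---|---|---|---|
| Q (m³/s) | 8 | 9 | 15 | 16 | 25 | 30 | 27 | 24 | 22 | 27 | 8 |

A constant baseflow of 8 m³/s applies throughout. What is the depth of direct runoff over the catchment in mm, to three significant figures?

Direct runoff: 0.0, 1.0, 7.0, 8.0, 17.0, 22.0, 19.0, 16.0, 14.0, 19.0, 0.0 m³/s; ΣQ_DR = 123.0 m³/s.
V = ΣQ_DR · Δt = 123.0 × 1800 s = 2.214 × 10^5 m³.
Over A = 15.1 km², depth = V / A = 14.7 mm.

d ≈ 14.7 mm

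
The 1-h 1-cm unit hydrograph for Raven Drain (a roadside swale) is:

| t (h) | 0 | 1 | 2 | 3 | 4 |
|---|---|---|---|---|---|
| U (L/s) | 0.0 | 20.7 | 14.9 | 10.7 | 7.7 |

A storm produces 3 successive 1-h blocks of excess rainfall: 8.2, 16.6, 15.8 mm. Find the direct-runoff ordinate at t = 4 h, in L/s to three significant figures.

By discrete convolution, Q_j = Σ (P_i / 10 mm) · U_{j−i}.
At t = 4 h (j=4): Q = (8.2/10)·7.7 + (16.6/10)·10.7 + (15.8/10)·14.9 = 47.6 L/s.

Q ≈ 47.6 L/s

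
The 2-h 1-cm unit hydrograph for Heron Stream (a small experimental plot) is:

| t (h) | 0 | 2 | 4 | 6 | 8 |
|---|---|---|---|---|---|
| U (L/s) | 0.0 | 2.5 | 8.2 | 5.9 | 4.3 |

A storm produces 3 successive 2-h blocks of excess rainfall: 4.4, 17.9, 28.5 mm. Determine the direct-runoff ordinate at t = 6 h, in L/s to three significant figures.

Q ≈ 24.4 L/s

By discrete convolution, Q_j = Σ (P_i / 10 mm) · U_{j−i}.
At t = 6 h (j=3): Q = (4.4/10)·5.9 + (17.9/10)·8.2 + (28.5/10)·2.5 = 24.4 L/s.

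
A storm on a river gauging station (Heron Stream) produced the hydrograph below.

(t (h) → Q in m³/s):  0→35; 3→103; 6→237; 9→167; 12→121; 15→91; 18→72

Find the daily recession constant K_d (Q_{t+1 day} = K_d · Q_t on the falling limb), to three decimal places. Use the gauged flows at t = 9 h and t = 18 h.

Between t = 9 h and t = 18 h the flow falls from 167 to 72 m³/s over 3×3 h = 9 h.
Per-interval ratio K = (72/167)^(1/3) = 0.7554; K_d = K^(24/3) = 0.106.

K_d ≈ 0.106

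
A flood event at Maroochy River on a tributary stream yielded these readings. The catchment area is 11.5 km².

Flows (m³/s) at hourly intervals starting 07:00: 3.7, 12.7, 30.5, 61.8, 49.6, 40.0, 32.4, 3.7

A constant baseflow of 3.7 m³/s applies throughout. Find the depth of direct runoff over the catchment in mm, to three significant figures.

d ≈ 64.1 mm

Direct runoff: 0.0, 9.0, 26.8, 58.1, 45.9, 36.3, 28.7, 0.0 m³/s; ΣQ_DR = 204.8 m³/s.
V = ΣQ_DR · Δt = 204.8 × 3600 s = 7.373 × 10^5 m³.
Over A = 11.5 km², depth = V / A = 64.1 mm.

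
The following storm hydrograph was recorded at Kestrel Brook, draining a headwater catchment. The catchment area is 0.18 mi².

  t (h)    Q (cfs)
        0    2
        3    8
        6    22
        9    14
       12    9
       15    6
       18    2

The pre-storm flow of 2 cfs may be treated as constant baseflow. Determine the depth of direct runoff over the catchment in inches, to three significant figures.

Direct runoff: 0.0, 6.0, 20.0, 12.0, 7.0, 4.0, 0.0 cfs; ΣQ_DR = 49.00 cfs.
V = ΣQ_DR · Δt = 49.00 × 10800 s = 5.292 × 10^5 ft³.
Over A = 0.18 mi², depth = V / A = 1.27 in.

d ≈ 1.27 in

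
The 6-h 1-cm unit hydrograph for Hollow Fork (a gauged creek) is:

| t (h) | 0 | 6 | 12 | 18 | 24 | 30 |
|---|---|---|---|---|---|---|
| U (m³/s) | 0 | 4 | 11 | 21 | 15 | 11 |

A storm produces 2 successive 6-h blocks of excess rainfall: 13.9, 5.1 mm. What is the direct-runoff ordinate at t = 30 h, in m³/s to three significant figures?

By discrete convolution, Q_j = Σ (P_i / 10 mm) · U_{j−i}.
At t = 30 h (j=5): Q = (13.9/10)·11 + (5.1/10)·15 = 22.9 m³/s.

Q ≈ 22.9 m³/s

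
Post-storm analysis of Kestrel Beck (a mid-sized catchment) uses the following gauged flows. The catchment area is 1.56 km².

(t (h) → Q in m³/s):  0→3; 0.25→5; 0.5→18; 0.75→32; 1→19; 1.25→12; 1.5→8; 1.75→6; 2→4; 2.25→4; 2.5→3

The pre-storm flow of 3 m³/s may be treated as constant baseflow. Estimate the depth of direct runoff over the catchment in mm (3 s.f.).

d ≈ 46.7 mm

Direct runoff: 0.0, 2.0, 15.0, 29.0, 16.0, 9.0, 5.0, 3.0, 1.0, 1.0, 0.0 m³/s; ΣQ_DR = 81.00 m³/s.
V = ΣQ_DR · Δt = 81.00 × 900 s = 72900 m³.
Over A = 1.56 km², depth = V / A = 46.7 mm.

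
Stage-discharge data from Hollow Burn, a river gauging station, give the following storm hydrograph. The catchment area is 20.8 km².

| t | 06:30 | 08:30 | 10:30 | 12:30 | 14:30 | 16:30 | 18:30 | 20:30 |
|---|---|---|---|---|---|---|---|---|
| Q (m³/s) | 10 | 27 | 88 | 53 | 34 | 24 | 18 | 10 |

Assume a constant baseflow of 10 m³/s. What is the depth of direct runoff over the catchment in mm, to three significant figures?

d ≈ 63.7 mm

Direct runoff: 0.0, 17.0, 78.0, 43.0, 24.0, 14.0, 8.0, 0.0 m³/s; ΣQ_DR = 184.0 m³/s.
V = ΣQ_DR · Δt = 184.0 × 7200 s = 1.325 × 10^6 m³.
Over A = 20.8 km², depth = V / A = 63.7 mm.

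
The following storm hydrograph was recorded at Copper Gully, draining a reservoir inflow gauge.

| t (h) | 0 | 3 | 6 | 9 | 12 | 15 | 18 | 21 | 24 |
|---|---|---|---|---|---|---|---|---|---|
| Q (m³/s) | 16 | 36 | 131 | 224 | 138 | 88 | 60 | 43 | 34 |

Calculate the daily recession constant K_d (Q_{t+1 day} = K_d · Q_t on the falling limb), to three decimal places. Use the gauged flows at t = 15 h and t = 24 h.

K_d ≈ 0.079

Between t = 15 h and t = 24 h the flow falls from 88 to 34 m³/s over 3×3 h = 9 h.
Per-interval ratio K = (34/88)^(1/3) = 0.7283; K_d = K^(24/3) = 0.079.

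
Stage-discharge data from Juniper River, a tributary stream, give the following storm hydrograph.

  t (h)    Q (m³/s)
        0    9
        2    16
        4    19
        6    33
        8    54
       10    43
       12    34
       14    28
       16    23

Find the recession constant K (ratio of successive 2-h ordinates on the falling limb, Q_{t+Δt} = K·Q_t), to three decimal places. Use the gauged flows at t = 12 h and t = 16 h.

Using the recession-limb readings at t = 12 h and t = 16 h: Q falls from 34 to 23 m³/s over 2 intervals.
K = (Q₂/Q₁)^(1/2) = (23/34)^(1/2) = 0.822.

K ≈ 0.822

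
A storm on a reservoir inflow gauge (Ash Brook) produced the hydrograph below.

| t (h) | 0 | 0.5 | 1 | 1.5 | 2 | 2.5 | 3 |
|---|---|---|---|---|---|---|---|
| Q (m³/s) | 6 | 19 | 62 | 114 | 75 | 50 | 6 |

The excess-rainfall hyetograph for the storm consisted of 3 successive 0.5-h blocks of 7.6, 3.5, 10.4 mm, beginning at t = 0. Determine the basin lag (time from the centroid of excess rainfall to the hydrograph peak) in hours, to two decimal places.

t_L ≈ 0.68 h

Centroid of excess rainfall: t_c = Σ P_i·t̄_i / ΣP_i = 0.8151 h (block centres at 0.25, 0.75, 1.25 h).
Hydrograph peak occurs at t = 1.5 h, so basin lag t_L = 1.5 − 0.8151 = 0.68 h.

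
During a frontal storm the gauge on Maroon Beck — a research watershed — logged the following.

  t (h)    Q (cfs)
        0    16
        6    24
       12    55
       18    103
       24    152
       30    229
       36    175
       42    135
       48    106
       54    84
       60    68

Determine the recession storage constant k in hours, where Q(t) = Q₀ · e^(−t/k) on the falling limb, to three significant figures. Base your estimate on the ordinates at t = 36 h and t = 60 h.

On the falling limb, Q drops from 175 to 68 cfs between t = 36 h and t = 60 h (Δt = 24 h).
k = −Δt / ln(Q₂/Q₁) = −24 / ln(68/175) = 25.4 h.

k ≈ 25.4 h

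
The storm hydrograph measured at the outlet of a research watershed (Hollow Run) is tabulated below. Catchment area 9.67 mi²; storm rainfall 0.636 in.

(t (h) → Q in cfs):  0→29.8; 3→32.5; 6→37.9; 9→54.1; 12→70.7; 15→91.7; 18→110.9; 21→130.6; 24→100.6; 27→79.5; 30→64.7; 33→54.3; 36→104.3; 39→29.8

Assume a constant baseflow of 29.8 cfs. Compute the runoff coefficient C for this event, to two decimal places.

ΣQ_DR = 574.2 cfs; V = ΣQ_DR·Δt = 6.201 × 10^6 ft³.
Runoff depth d = V / A = 0.2760 in.
C = d / P = 0.2760 / 0.636 = 0.43.

C ≈ 0.43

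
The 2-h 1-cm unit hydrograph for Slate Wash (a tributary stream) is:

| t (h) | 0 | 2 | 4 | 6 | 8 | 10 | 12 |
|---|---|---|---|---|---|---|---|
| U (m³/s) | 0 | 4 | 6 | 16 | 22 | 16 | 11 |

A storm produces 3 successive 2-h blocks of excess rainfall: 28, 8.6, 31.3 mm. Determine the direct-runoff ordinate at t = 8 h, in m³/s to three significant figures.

Q ≈ 94.1 m³/s

By discrete convolution, Q_j = Σ (P_i / 10 mm) · U_{j−i}.
At t = 8 h (j=4): Q = (28/10)·22 + (8.6/10)·16 + (31.3/10)·6 = 94.1 m³/s.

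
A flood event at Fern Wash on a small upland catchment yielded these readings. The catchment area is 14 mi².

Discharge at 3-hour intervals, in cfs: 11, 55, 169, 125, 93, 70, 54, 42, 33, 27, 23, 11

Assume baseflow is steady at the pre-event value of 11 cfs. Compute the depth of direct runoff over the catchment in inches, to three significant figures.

Direct runoff: 0.0, 44.0, 158.0, 114.0, 82.0, 59.0, 43.0, 31.0, 22.0, 16.0, 12.0, 0.0 cfs; ΣQ_DR = 581.0 cfs.
V = ΣQ_DR · Δt = 581.0 × 10800 s = 6.275 × 10^6 ft³.
Over A = 14 mi², depth = V / A = 0.193 in.

d ≈ 0.193 in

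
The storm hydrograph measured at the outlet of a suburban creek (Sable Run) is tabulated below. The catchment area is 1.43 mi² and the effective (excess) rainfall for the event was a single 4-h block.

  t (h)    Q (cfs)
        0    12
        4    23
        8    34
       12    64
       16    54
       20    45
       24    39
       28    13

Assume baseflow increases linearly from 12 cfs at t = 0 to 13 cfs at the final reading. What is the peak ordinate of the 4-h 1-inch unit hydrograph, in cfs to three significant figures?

U_p ≈ 64.7 cfs

Direct runoff: 0.00, 10.86, 21.71, 51.57, 41.43, 32.29, 26.14, 0.00 cfs; ΣQ_DR = 184.0 cfs, peak = 51.57 cfs.
Runoff depth d = ΣQ_DR·Δt / A = 184.0 × 14400 / (1.43 mi²) = 0.7975 in.
The 1-inch UH is the DRH scaled by (1 in)/d, so U_p = 51.57 × 1/0.7975 = 64.7 cfs.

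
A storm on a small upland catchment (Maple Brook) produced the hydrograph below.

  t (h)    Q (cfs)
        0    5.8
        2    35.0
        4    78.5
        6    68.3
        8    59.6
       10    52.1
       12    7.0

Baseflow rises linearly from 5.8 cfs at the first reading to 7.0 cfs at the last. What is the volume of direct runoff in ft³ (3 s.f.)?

V ≈ 1.88 × 10^6 ft³

Direct-runoff ordinates (Q − Q_b): 0.00, 29.00, 72.30, 61.90, 53.00, 45.30, 0.00 cfs.
ΣQ_DR = 261.5 cfs.
With Δt = 2 h = 7200 s, V = ΣQ_DR · Δt = 261.5 × 7200 = 1.88 × 10^6 ft³.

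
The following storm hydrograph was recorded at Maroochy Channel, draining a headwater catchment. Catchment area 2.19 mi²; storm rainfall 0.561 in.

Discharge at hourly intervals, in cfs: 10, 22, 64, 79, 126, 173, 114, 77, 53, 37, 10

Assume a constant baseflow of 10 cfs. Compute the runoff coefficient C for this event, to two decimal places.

C ≈ 0.83

ΣQ_DR = 655.0 cfs; V = ΣQ_DR·Δt = 2.358 × 10^6 ft³.
Runoff depth d = V / A = 0.4635 in.
C = d / P = 0.4635 / 0.561 = 0.83.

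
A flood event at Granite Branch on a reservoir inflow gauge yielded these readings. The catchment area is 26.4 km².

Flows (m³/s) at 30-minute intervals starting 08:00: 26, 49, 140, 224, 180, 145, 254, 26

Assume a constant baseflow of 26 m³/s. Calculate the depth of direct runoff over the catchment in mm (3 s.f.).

Direct runoff: 0.0, 23.0, 114.0, 198.0, 154.0, 119.0, 228.0, 0.0 m³/s; ΣQ_DR = 836.0 m³/s.
V = ΣQ_DR · Δt = 836.0 × 1800 s = 1.505 × 10^6 m³.
Over A = 26.4 km², depth = V / A = 57.0 mm.

d ≈ 57.0 mm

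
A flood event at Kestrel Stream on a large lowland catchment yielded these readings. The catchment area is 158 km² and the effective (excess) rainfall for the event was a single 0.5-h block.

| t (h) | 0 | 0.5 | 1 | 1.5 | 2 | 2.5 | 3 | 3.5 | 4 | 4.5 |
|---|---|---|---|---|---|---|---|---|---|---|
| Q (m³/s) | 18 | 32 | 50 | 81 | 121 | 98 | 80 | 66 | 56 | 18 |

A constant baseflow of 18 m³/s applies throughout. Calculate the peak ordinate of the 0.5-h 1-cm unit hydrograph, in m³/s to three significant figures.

U_p ≈ 205 m³/s

Direct runoff: 0.0, 14.0, 32.0, 63.0, 103.0, 80.0, 62.0, 48.0, 38.0, 0.0 m³/s; ΣQ_DR = 440.0 m³/s, peak = 103.0 m³/s.
Runoff depth d = ΣQ_DR·Δt / A = 440.0 × 1800 / (158 km²) = 5.013 mm.
The 1-cm UH is the DRH scaled by (10 mm)/d, so U_p = 103.0 × 10/5.013 = 205 m³/s.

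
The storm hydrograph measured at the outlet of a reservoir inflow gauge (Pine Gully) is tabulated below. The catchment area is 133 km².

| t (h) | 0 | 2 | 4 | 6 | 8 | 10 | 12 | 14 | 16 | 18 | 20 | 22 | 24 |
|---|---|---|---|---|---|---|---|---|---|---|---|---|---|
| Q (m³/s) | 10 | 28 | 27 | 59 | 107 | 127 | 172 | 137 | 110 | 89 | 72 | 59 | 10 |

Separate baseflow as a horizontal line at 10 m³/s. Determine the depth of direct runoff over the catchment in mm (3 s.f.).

d ≈ 47.5 mm

Direct runoff: 0.0, 18.0, 17.0, 49.0, 97.0, 117.0, 162.0, 127.0, 100.0, 79.0, 62.0, 49.0, 0.0 m³/s; ΣQ_DR = 877.0 m³/s.
V = ΣQ_DR · Δt = 877.0 × 7200 s = 6.314 × 10^6 m³.
Over A = 133 km², depth = V / A = 47.5 mm.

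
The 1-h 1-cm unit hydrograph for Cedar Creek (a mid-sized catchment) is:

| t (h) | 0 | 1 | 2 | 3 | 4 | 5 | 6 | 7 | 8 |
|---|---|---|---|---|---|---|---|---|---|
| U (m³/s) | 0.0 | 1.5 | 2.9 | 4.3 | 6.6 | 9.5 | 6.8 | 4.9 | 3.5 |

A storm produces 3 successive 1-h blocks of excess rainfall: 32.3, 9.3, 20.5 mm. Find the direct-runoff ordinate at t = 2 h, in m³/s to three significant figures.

By discrete convolution, Q_j = Σ (P_i / 10 mm) · U_{j−i}.
At t = 2 h (j=2): Q = (32.3/10)·2.9 + (9.3/10)·1.5 + (20.5/10)·0.0 = 10.8 m³/s.

Q ≈ 10.8 m³/s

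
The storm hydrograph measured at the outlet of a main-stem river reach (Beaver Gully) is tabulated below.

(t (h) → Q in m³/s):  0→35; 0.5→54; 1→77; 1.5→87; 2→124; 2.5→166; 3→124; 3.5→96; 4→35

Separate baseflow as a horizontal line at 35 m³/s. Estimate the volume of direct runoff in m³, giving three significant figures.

Direct-runoff ordinates (Q − Q_b): 0.0, 19.0, 42.0, 52.0, 89.0, 131.0, 89.0, 61.0, 0.0 m³/s.
ΣQ_DR = 483.0 m³/s.
With Δt = 0.5 h = 1800 s, V = ΣQ_DR · Δt = 483.0 × 1800 = 8.69 × 10^5 m³.

V ≈ 8.69 × 10^5 m³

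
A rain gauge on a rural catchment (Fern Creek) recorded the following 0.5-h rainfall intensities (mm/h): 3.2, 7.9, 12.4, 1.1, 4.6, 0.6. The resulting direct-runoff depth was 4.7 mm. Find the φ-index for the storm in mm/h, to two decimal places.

φ ≈ 5.45 mm/h

Only the 2 blocks with intensity above φ contribute runoff: 7.9, 12.4 mm/h.
Σ(I−φ)·Δt = d  ⇒  (7.9+12.4 − 2φ)·0.5 = 4.7
φ = (20.30 − 4.7/0.5) / 2 = 5.45 mm/h.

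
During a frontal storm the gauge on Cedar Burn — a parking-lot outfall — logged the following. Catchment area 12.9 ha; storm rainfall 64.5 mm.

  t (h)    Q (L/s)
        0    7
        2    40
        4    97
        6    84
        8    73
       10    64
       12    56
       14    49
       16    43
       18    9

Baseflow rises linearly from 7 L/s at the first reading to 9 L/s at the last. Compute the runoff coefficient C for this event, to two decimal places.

C ≈ 0.38

ΣQ_DR = 442.0 L/s; V = ΣQ_DR·Δt = 3.182 × 10^6 L.
Runoff depth d = V / A = 24.67 mm.
C = d / P = 24.67 / 64.5 = 0.38.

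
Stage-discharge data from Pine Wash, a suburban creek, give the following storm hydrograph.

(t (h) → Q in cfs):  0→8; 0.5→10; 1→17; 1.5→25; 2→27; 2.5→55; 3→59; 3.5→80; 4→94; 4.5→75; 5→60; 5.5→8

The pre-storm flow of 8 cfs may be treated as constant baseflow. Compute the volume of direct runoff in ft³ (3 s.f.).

V ≈ 7.60 × 10^5 ft³

Direct-runoff ordinates (Q − Q_b): 0.0, 2.0, 9.0, 17.0, 19.0, 47.0, 51.0, 72.0, 86.0, 67.0, 52.0, 0.0 cfs.
ΣQ_DR = 422.0 cfs.
With Δt = 0.5 h = 1800 s, V = ΣQ_DR · Δt = 422.0 × 1800 = 7.60 × 10^5 ft³.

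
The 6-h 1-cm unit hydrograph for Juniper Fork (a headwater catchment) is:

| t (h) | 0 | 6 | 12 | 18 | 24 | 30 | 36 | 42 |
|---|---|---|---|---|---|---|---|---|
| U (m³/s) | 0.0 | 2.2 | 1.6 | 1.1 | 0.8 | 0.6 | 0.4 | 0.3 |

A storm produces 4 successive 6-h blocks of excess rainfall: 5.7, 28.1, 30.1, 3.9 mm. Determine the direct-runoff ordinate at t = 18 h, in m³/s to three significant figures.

Q ≈ 11.7 m³/s

By discrete convolution, Q_j = Σ (P_i / 10 mm) · U_{j−i}.
At t = 18 h (j=3): Q = (5.7/10)·1.1 + (28.1/10)·1.6 + (30.1/10)·2.2 + (3.9/10)·0.0 = 11.7 m³/s.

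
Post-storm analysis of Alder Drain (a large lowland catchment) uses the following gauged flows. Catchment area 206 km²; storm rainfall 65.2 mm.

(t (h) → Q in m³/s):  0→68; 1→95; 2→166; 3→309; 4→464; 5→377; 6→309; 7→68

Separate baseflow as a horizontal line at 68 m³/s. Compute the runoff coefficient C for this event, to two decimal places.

ΣQ_DR = 1312 m³/s; V = ΣQ_DR·Δt = 4.723 × 10^6 m³.
Runoff depth d = V / A = 22.93 mm.
C = d / P = 22.93 / 65.2 = 0.35.

C ≈ 0.35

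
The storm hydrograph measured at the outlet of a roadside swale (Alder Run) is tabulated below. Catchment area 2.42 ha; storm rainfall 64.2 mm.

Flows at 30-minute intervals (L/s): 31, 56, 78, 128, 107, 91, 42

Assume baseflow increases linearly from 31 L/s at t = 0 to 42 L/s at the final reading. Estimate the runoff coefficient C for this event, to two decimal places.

ΣQ_DR = 277.5 L/s; V = ΣQ_DR·Δt = 4.995 × 10^5 L.
Runoff depth d = V / A = 20.64 mm.
C = d / P = 20.64 / 64.2 = 0.32.

C ≈ 0.32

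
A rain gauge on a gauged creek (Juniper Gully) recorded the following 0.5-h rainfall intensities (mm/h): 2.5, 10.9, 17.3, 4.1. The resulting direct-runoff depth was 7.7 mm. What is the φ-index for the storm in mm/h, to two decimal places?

Only the 2 blocks with intensity above φ contribute runoff: 10.9, 17.3 mm/h.
Σ(I−φ)·Δt = d  ⇒  (10.9+17.3 − 2φ)·0.5 = 7.7
φ = (28.20 − 7.7/0.5) / 2 = 6.40 mm/h.

φ ≈ 6.40 mm/h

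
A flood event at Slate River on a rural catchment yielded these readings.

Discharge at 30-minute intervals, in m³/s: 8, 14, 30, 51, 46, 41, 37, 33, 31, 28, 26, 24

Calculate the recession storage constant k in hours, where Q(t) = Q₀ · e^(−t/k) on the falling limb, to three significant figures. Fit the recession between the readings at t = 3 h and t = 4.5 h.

k ≈ 5.38 h

On the falling limb, Q drops from 37 to 28 m³/s between t = 3 h and t = 4.5 h (Δt = 1.5 h).
k = −Δt / ln(Q₂/Q₁) = −1.5 / ln(28/37) = 5.38 h.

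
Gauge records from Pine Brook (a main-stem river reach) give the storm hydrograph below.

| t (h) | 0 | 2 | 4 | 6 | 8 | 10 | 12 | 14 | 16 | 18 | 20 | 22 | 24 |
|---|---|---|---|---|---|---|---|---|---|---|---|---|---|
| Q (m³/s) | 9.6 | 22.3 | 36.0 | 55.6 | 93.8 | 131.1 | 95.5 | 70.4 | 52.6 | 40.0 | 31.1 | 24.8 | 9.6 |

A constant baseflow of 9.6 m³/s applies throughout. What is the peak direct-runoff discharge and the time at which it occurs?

Q_p = 121.5 m³/s at t = 10 h

Subtracting baseflow gives direct-runoff ordinates: 0.0, 12.7, 26.4, 46.0, 84.2, 121.5, 85.9, 60.8, 43.0, 30.4, 21.5, 15.2, 0.0 m³/s.
The maximum is 121.5 m³/s, occurring at the reading for t = 10 h.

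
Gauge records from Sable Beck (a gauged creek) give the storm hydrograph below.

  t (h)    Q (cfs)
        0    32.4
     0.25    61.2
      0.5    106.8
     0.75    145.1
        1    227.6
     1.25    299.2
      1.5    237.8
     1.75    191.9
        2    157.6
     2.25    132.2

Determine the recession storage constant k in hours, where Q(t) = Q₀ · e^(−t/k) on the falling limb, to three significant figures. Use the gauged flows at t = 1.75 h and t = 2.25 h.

On the falling limb, Q drops from 191.9 to 132.2 cfs between t = 1.75 h and t = 2.25 h (Δt = 0.5 h).
k = −Δt / ln(Q₂/Q₁) = −0.5 / ln(132.2/191.9) = 1.34 h.

k ≈ 1.34 h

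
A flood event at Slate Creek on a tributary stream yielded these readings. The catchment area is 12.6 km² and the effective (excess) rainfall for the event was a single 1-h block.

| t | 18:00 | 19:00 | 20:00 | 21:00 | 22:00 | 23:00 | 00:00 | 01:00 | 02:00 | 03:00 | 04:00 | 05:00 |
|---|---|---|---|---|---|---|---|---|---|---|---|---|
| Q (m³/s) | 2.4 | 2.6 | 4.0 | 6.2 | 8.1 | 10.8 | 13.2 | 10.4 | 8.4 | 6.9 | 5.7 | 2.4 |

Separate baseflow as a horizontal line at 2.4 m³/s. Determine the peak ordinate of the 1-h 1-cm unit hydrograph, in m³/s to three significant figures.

U_p ≈ 7.23 m³/s

Direct runoff: 0.0, 0.2, 1.6, 3.8, 5.7, 8.4, 10.8, 8.0, 6.0, 4.5, 3.3, 0.0 m³/s; ΣQ_DR = 52.30 m³/s, peak = 10.8 m³/s.
Runoff depth d = ΣQ_DR·Δt / A = 52.30 × 3600 / (12.6 km²) = 14.94 mm.
The 1-cm UH is the DRH scaled by (10 mm)/d, so U_p = 10.8 × 10/14.94 = 7.23 m³/s.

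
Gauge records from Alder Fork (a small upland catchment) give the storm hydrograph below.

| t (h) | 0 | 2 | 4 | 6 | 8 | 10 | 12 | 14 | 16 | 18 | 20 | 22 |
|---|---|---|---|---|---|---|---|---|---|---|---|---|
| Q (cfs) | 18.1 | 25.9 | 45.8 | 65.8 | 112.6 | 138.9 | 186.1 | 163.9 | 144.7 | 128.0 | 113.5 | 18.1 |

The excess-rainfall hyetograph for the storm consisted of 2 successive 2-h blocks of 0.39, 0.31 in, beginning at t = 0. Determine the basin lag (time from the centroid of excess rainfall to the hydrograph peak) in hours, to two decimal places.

Centroid of excess rainfall: t_c = Σ P_i·t̄_i / ΣP_i = 1.8857 h (block centres at 1, 3 h).
Hydrograph peak occurs at t = 12 h, so basin lag t_L = 12 − 1.8857 = 10.11 h.

t_L ≈ 10.11 h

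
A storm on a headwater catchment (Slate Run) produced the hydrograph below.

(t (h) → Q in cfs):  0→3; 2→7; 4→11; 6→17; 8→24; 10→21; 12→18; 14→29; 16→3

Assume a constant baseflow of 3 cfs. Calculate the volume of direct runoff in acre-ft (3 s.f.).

Direct-runoff ordinates (Q − Q_b): 0.0, 4.0, 8.0, 14.0, 21.0, 18.0, 15.0, 26.0, 0.0 cfs.
ΣQ_DR = 106.0 cfs.
With Δt = 2 h = 7200 s, V = ΣQ_DR · Δt = 106.0 × 7200 = 7.63 × 10^5 ft³ = 17.5 acre-ft.

V ≈ 17.5 acre-ft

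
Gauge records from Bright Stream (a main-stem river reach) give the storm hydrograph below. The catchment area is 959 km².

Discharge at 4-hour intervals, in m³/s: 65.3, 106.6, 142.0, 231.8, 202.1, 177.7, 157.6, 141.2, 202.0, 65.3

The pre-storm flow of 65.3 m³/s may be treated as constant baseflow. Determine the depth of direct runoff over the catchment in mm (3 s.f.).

Direct runoff: 0.0, 41.3, 76.7, 166.5, 136.8, 112.4, 92.3, 75.9, 136.7, 0.0 m³/s; ΣQ_DR = 838.6 m³/s.
V = ΣQ_DR · Δt = 838.6 × 14400 s = 1.208 × 10^7 m³.
Over A = 959 km², depth = V / A = 12.6 mm.

d ≈ 12.6 mm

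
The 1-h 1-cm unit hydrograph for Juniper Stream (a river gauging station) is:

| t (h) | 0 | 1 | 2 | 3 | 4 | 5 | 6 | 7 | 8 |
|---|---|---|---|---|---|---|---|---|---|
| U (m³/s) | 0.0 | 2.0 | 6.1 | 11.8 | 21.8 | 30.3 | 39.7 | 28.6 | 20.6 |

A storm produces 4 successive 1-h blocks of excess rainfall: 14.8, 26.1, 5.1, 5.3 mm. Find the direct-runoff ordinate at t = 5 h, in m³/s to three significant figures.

By discrete convolution, Q_j = Σ (P_i / 10 mm) · U_{j−i}.
At t = 5 h (j=5): Q = (14.8/10)·30.3 + (26.1/10)·21.8 + (5.1/10)·11.8 + (5.3/10)·6.1 = 111 m³/s.

Q ≈ 111 m³/s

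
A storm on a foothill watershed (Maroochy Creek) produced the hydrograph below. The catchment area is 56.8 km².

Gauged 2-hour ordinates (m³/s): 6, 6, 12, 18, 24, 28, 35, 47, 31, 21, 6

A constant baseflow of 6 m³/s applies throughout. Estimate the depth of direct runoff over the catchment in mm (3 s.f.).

Direct runoff: 0.0, 0.0, 6.0, 12.0, 18.0, 22.0, 29.0, 41.0, 25.0, 15.0, 0.0 m³/s; ΣQ_DR = 168.0 m³/s.
V = ΣQ_DR · Δt = 168.0 × 7200 s = 1.210 × 10^6 m³.
Over A = 56.8 km², depth = V / A = 21.3 mm.

d ≈ 21.3 mm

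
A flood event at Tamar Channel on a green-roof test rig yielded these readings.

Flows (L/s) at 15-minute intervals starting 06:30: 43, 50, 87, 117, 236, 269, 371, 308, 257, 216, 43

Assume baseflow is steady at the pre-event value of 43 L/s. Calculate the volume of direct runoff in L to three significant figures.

V ≈ 1.37 × 10^6 L

Direct-runoff ordinates (Q − Q_b): 0.0, 7.0, 44.0, 74.0, 193.0, 226.0, 328.0, 265.0, 214.0, 173.0, 0.0 L/s.
ΣQ_DR = 1524 L/s.
With Δt = 0.25 h = 900 s, V = ΣQ_DR · Δt = 1524 × 900 = 1.37 × 10^6 L.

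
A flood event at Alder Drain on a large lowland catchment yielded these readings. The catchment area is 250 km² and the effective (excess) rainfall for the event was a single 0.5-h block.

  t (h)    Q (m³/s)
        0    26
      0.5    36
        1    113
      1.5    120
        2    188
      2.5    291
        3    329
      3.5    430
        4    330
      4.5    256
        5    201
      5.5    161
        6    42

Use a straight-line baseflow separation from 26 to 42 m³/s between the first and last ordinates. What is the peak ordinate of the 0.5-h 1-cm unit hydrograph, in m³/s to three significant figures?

U_p ≈ 263 m³/s

Direct runoff: 0.00, 8.67, 84.33, 90.00, 156.67, 258.33, 295.00, 394.67, 293.33, 218.00, 161.67, 120.33, 0.00 m³/s; ΣQ_DR = 2081 m³/s, peak = 394.67 m³/s.
Runoff depth d = ΣQ_DR·Δt / A = 2081 × 1800 / (250 km²) = 14.98 mm.
The 1-cm UH is the DRH scaled by (10 mm)/d, so U_p = 394.67 × 10/14.98 = 263 m³/s.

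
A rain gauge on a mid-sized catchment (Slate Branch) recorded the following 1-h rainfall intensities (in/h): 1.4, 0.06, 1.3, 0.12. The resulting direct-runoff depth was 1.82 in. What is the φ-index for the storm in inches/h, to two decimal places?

Only the 2 blocks with intensity above φ contribute runoff: 1.4, 1.3 in/h.
Σ(I−φ)·Δt = d  ⇒  (1.4+1.3 − 2φ)·1 = 1.82
φ = (2.700 − 1.82/1) / 2 = 0.44 in/h.

φ ≈ 0.44 in/h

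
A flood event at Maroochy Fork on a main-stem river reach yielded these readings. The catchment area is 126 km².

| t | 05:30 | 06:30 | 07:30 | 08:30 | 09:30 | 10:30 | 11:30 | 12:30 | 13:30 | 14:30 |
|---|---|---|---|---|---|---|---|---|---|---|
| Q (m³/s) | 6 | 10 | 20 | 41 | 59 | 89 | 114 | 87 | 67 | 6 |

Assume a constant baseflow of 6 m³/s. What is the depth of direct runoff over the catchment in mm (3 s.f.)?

d ≈ 12.5 mm

Direct runoff: 0.0, 4.0, 14.0, 35.0, 53.0, 83.0, 108.0, 81.0, 61.0, 0.0 m³/s; ΣQ_DR = 439.0 m³/s.
V = ΣQ_DR · Δt = 439.0 × 3600 s = 1.580 × 10^6 m³.
Over A = 126 km², depth = V / A = 12.5 mm.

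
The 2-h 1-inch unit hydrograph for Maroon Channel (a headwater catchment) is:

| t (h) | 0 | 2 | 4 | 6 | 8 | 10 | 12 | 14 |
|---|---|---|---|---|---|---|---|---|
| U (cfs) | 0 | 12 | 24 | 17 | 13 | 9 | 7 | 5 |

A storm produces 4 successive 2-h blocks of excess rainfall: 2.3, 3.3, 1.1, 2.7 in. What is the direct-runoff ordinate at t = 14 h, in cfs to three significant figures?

By discrete convolution, Q_j = Σ (P_i / 1 in) · U_{j−i}.
At t = 14 h (j=7): Q = (2.3/1)·5 + (3.3/1)·7 + (1.1/1)·9 + (2.7/1)·13 = 79.6 cfs.

Q ≈ 79.6 cfs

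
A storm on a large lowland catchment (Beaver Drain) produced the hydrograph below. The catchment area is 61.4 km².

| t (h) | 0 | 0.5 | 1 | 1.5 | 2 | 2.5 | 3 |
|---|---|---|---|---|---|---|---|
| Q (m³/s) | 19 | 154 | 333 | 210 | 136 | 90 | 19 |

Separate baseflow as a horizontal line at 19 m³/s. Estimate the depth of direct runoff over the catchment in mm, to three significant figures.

Direct runoff: 0.0, 135.0, 314.0, 191.0, 117.0, 71.0, 0.0 m³/s; ΣQ_DR = 828.0 m³/s.
V = ΣQ_DR · Δt = 828.0 × 1800 s = 1.490 × 10^6 m³.
Over A = 61.4 km², depth = V / A = 24.3 mm.

d ≈ 24.3 mm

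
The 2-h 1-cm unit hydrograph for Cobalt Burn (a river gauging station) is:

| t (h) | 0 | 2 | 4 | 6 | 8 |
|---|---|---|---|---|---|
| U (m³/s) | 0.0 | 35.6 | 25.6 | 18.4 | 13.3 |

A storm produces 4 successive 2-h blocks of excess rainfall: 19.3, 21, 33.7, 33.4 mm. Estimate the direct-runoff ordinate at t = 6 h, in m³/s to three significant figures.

By discrete convolution, Q_j = Σ (P_i / 10 mm) · U_{j−i}.
At t = 6 h (j=3): Q = (19.3/10)·18.4 + (21/10)·25.6 + (33.7/10)·35.6 + (33.4/10)·0.0 = 209 m³/s.

Q ≈ 209 m³/s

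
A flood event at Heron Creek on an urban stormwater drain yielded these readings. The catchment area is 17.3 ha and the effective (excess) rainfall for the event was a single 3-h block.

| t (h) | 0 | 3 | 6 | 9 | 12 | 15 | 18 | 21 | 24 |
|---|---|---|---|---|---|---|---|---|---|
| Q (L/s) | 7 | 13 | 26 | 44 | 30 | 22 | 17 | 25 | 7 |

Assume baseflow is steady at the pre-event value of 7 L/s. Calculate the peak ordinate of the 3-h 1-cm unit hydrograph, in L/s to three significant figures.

U_p ≈ 46.3 L/s

Direct runoff: 0.0, 6.0, 19.0, 37.0, 23.0, 15.0, 10.0, 18.0, 0.0 L/s; ΣQ_DR = 128.0 L/s, peak = 37.0 L/s.
Runoff depth d = ΣQ_DR·Δt / A = 128.0 × 10800 / (17.3 ha) = 7.991 mm.
The 1-cm UH is the DRH scaled by (10 mm)/d, so U_p = 37.0 × 10/7.991 = 46.3 L/s.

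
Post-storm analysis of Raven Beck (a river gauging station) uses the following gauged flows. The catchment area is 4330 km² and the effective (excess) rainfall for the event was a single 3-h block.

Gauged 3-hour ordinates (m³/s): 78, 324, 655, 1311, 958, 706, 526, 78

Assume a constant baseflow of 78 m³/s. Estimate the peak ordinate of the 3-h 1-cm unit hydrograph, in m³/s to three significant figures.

U_p ≈ 1230 m³/s

Direct runoff: 0.0, 246.0, 577.0, 1233.0, 880.0, 628.0, 448.0, 0.0 m³/s; ΣQ_DR = 4012 m³/s, peak = 1233.0 m³/s.
Runoff depth d = ΣQ_DR·Δt / A = 4012 × 10800 / (4330 km²) = 10.01 mm.
The 1-cm UH is the DRH scaled by (10 mm)/d, so U_p = 1233.0 × 10/10.01 = 1230 m³/s.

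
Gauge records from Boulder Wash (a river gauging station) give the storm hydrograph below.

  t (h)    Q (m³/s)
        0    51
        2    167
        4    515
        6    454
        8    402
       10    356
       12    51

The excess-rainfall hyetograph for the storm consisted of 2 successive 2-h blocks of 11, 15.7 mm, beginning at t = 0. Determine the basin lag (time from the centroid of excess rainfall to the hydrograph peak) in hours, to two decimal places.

Centroid of excess rainfall: t_c = Σ P_i·t̄_i / ΣP_i = 2.1760 h (block centres at 1, 3 h).
Hydrograph peak occurs at t = 4 h, so basin lag t_L = 4 − 2.1760 = 1.82 h.

t_L ≈ 1.82 h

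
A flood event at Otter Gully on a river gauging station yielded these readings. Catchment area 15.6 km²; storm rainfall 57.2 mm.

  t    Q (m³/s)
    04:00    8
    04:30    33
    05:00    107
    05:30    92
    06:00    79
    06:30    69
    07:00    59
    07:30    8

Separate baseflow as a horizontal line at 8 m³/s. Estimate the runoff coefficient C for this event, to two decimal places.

C ≈ 0.79

ΣQ_DR = 391.0 m³/s; V = ΣQ_DR·Δt = 7.038 × 10^5 m³.
Runoff depth d = V / A = 45.12 mm.
C = d / P = 45.12 / 57.2 = 0.79.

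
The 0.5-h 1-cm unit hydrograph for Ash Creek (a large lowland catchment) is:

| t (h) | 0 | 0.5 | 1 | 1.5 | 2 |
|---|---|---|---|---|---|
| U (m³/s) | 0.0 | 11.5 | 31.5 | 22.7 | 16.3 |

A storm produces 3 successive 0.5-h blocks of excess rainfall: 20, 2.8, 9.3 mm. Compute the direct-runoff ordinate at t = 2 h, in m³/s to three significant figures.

By discrete convolution, Q_j = Σ (P_i / 10 mm) · U_{j−i}.
At t = 2 h (j=4): Q = (20/10)·16.3 + (2.8/10)·22.7 + (9.3/10)·31.5 = 68.3 m³/s.

Q ≈ 68.3 m³/s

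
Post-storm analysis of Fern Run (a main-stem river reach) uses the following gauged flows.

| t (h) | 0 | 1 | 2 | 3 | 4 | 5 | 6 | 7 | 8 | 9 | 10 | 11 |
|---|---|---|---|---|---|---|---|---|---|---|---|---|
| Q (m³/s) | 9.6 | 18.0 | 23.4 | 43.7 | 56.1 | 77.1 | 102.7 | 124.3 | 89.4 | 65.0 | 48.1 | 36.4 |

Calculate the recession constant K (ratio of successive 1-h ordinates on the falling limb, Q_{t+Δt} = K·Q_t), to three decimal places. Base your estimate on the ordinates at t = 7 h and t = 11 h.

Using the recession-limb readings at t = 7 h and t = 11 h: Q falls from 124.3 to 36.4 m³/s over 4 intervals.
K = (Q₂/Q₁)^(1/4) = (36.4/124.3)^(1/4) = 0.736.

K ≈ 0.736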